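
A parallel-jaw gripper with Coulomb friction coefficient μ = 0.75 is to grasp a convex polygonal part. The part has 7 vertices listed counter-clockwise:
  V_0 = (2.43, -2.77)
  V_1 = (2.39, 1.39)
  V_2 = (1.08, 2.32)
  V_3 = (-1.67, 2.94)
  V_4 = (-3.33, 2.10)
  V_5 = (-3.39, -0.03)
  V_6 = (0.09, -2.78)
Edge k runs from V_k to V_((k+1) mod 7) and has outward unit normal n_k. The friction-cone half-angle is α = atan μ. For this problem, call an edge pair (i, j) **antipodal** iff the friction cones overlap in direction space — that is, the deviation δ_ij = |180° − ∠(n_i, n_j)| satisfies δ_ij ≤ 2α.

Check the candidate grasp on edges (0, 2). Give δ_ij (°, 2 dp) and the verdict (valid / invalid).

δ = 103.26°, invalid

α = atan 0.75 = 36.87°;  2α = 73.74°
edge 0: e_0 = (-0.04, +4.16);  n_0 = (+1.0000, +0.0096)
edge 2: e_2 = (-2.75, +0.62);  n_2 = (+0.2199, +0.9755)
∠(n_0, n_2) = 76.74°
δ = |180° − 76.74°| = 103.26°
103.26° > 2α = 73.74°  →  invalid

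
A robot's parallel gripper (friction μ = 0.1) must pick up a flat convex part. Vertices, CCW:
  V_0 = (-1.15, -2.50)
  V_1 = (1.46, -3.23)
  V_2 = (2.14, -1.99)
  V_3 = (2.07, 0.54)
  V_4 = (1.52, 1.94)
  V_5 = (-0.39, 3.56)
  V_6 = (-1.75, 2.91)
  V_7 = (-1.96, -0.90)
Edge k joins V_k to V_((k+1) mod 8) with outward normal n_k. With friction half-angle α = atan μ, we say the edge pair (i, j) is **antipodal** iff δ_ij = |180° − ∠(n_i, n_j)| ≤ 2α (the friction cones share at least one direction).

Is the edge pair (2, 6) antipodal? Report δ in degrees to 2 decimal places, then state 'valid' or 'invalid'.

δ = 4.74°, valid

α = atan 0.1 = 5.71°;  2α = 11.42°
edge 2: e_2 = (-0.07, +2.53);  n_2 = (+0.9996, +0.0277)
edge 6: e_6 = (-0.21, -3.81);  n_6 = (-0.9985, +0.0550)
∠(n_2, n_6) = 175.26°
δ = |180° − 175.26°| = 4.74°
4.74° ≤ 2α = 11.42°  →  valid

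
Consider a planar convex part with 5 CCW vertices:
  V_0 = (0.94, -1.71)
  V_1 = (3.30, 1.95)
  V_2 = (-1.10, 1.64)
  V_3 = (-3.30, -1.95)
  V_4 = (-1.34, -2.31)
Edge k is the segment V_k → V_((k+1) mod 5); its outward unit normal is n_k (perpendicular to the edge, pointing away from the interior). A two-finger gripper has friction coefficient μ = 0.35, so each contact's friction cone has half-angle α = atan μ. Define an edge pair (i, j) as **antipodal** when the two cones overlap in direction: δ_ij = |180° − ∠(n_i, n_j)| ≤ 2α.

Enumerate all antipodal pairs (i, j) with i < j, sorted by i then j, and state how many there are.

α = atan 0.35 = 19.29°;  2α = 38.58°
n_0 = (+0.8404, -0.5419)
n_1 = (-0.0703, +0.9975)
n_2 = (-0.8526, +0.5225)
n_3 = (-0.1807, -0.9835)
n_4 = (+0.2545, -0.9671)
  (0,1): δ = 53.16°  ·
  (0,2): δ = 1.31°  ✓
  (0,3): δ = 112.41°  ·
  (0,4): δ = 137.56°  ·
  (1,2): δ = 125.53°  ·
  (1,3): δ = 14.44°  ✓
  (1,4): δ = 10.71°  ✓
  (2,3): δ = 68.91°  ·
  (2,4): δ = 43.76°  ·
  (3,4): δ = 154.85°  ·
antipodal pairs: 3

count = 3; pairs: (0,2), (1,3), (1,4)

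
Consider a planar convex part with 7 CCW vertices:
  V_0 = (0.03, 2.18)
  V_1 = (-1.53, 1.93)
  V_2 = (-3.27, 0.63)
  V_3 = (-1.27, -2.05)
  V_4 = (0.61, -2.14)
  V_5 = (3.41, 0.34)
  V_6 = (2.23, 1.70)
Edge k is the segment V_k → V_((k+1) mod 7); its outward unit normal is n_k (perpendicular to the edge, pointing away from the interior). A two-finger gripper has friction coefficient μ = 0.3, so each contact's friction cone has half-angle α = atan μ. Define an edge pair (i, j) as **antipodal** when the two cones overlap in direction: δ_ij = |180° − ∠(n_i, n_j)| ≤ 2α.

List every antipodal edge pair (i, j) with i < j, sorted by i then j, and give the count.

count = 5; pairs: (0,3), (0,4), (1,4), (2,5), (3,6)

α = atan 0.3 = 16.70°;  2α = 33.40°
n_0 = (-0.1582, +0.9874)
n_1 = (-0.5985, +0.8011)
n_2 = (-0.8014, -0.5981)
n_3 = (-0.0478, -0.9989)
n_4 = (+0.6630, -0.7486)
n_5 = (+0.7553, +0.6554)
n_6 = (+0.2132, +0.9770)
  (0,1): δ = 152.34°  ·
  (0,2): δ = 62.37°  ·
  (0,3): δ = 11.85°  ✓
  (0,4): δ = 32.43°  ✓
  (0,5): δ = 121.84°  ·
  (0,6): δ = 158.59°  ·
  (1,2): δ = 90.03°  ·
  (1,3): δ = 39.51°  ·
  (1,4): δ = 4.77°  ✓
  (1,5): δ = 94.18°  ·
  (1,6): δ = 130.93°  ·
  (2,3): δ = 129.47°  ·
  (2,4): δ = 85.20°  ·
  (2,5): δ = 4.21°  ✓
  (2,6): δ = 40.96°  ·
  (3,4): δ = 135.73°  ·
  (3,5): δ = 46.31°  ·
  (3,6): δ = 9.57°  ✓
  (4,5): δ = 90.59°  ·
  (4,6): δ = 53.84°  ·
  (5,6): δ = 143.25°  ·
antipodal pairs: 5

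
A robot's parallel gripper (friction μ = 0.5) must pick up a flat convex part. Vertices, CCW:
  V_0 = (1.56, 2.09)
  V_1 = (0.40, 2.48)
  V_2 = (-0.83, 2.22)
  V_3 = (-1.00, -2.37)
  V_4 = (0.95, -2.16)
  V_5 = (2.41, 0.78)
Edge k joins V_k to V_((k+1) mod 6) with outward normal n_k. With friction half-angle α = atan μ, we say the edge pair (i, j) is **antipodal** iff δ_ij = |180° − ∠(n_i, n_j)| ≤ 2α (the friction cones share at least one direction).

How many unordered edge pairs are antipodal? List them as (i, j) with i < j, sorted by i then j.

count = 5; pairs: (0,3), (1,3), (1,4), (2,4), (2,5)

α = atan 0.5 = 26.57°;  2α = 53.13°
n_0 = (+0.3187, +0.9479)
n_1 = (-0.2068, +0.9784)
n_2 = (-0.9993, +0.0370)
n_3 = (+0.1071, -0.9943)
n_4 = (+0.8956, -0.4448)
n_5 = (+0.8389, +0.5443)
  (0,1): δ = 149.48°  ·
  (0,2): δ = 73.54°  ·
  (0,3): δ = 24.73°  ✓
  (0,4): δ = 82.17°  ·
  (0,5): δ = 141.56°  ·
  (1,2): δ = 104.06°  ·
  (1,3): δ = 5.79°  ✓
  (1,4): δ = 51.66°  ✓
  (1,5): δ = 111.04°  ·
  (2,3): δ = 81.73°  ·
  (2,4): δ = 24.29°  ✓
  (2,5): δ = 35.10°  ✓
  (3,4): δ = 122.56°  ·
  (3,5): δ = 63.17°  ·
  (4,5): δ = 120.61°  ·
antipodal pairs: 5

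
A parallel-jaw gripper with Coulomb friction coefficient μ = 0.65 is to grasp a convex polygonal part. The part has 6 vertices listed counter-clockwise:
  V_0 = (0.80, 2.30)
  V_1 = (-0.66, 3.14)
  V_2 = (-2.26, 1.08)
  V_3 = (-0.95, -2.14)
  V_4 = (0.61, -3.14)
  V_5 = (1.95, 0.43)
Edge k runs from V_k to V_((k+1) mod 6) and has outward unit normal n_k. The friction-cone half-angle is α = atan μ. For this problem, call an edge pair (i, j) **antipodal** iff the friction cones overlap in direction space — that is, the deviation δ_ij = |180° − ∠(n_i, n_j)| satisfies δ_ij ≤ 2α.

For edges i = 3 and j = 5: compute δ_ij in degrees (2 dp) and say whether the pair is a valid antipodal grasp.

δ = 25.75°, valid

α = atan 0.65 = 33.02°;  2α = 66.05°
edge 3: e_3 = (+1.56, -1.00);  n_3 = (-0.5397, -0.8419)
edge 5: e_5 = (-1.15, +1.87);  n_5 = (+0.8518, +0.5238)
∠(n_3, n_5) = 154.25°
δ = |180° − 154.25°| = 25.75°
25.75° ≤ 2α = 66.05°  →  valid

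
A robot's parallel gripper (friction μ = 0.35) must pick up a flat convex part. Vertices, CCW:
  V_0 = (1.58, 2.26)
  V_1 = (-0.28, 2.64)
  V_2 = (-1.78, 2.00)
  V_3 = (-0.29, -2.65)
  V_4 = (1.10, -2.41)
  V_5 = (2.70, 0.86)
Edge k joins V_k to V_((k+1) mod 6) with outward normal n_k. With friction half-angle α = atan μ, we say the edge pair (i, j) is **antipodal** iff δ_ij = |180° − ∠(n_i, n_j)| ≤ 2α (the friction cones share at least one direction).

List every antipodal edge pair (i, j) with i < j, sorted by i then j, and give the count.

α = atan 0.35 = 19.29°;  2α = 38.58°
n_0 = (+0.2002, +0.9798)
n_1 = (-0.3924, +0.9198)
n_2 = (-0.9523, -0.3051)
n_3 = (+0.1701, -0.9854)
n_4 = (+0.8982, -0.4395)
n_5 = (+0.7809, +0.6247)
  (0,1): δ = 145.35°  ·
  (0,2): δ = 60.69°  ·
  (0,3): δ = 21.34°  ✓
  (0,4): δ = 75.47°  ·
  (0,5): δ = 140.21°  ·
  (1,2): δ = 95.34°  ·
  (1,3): δ = 13.31°  ✓
  (1,4): δ = 40.82°  ·
  (1,5): δ = 105.55°  ·
  (2,3): δ = 97.97°  ·
  (2,4): δ = 43.84°  ·
  (2,5): δ = 20.89°  ✓
  (3,4): δ = 125.87°  ·
  (3,5): δ = 61.14°  ·
  (4,5): δ = 115.27°  ·
antipodal pairs: 3

count = 3; pairs: (0,3), (1,3), (2,5)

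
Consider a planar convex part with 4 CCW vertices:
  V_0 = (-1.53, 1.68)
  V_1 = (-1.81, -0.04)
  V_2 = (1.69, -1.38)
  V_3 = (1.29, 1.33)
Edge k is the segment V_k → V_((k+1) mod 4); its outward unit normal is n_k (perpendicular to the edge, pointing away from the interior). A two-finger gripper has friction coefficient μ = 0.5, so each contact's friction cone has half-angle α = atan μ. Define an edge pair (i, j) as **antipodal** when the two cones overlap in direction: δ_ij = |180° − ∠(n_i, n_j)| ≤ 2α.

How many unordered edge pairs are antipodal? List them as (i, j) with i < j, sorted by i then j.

α = atan 0.5 = 26.57°;  2α = 53.13°
n_0 = (-0.9870, +0.1607)
n_1 = (-0.3575, -0.9339)
n_2 = (+0.9893, +0.1460)
n_3 = (+0.1232, +0.9924)
  (0,1): δ = 101.70°  ·
  (0,2): δ = 17.64°  ✓
  (0,3): δ = 92.17°  ·
  (1,2): δ = 60.65°  ·
  (1,3): δ = 13.87°  ✓
  (2,3): δ = 105.47°  ·
antipodal pairs: 2

count = 2; pairs: (0,2), (1,3)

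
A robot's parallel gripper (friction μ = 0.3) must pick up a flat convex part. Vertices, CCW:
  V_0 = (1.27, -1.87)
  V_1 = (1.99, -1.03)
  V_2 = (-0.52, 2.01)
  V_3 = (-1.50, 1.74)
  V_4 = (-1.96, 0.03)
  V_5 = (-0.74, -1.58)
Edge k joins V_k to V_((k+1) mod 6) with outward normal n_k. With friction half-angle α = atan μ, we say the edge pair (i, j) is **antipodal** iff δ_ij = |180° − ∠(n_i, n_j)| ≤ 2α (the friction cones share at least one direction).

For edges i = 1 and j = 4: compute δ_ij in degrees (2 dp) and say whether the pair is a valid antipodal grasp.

α = atan 0.3 = 16.70°;  2α = 33.40°
edge 1: e_1 = (-2.51, +3.04);  n_1 = (+0.7711, +0.6367)
edge 4: e_4 = (+1.22, -1.61);  n_4 = (-0.7970, -0.6040)
∠(n_1, n_4) = 177.61°
δ = |180° − 177.61°| = 2.39°
2.39° ≤ 2α = 33.40°  →  valid

δ = 2.39°, valid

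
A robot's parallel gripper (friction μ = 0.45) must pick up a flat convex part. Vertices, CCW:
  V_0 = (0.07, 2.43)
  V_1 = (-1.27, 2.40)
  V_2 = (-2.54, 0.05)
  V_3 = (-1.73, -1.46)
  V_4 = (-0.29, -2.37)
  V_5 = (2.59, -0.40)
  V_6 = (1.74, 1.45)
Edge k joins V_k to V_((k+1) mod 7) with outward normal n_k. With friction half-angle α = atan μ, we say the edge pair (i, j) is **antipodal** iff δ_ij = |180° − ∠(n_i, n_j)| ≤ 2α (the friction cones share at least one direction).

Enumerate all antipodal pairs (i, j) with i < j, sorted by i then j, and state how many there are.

α = atan 0.45 = 24.23°;  2α = 48.46°
n_0 = (-0.0224, +0.9997)
n_1 = (-0.8797, +0.4754)
n_2 = (-0.8812, -0.4727)
n_3 = (-0.5342, -0.8453)
n_4 = (+0.5646, -0.8254)
n_5 = (+0.9087, +0.4175)
n_6 = (+0.5061, +0.8625)
  (0,1): δ = 119.67°  ·
  (0,2): δ = 63.07°  ·
  (0,3): δ = 33.57°  ✓
  (0,4): δ = 33.09°  ✓
  (0,5): δ = 113.39°  ·
  (0,6): δ = 148.31°  ·
  (1,2): δ = 123.40°  ·
  (1,3): δ = 93.90°  ·
  (1,4): δ = 27.24°  ✓
  (1,5): δ = 53.06°  ·
  (1,6): δ = 87.98°  ·
  (2,3): δ = 150.50°  ·
  (2,4): δ = 83.84°  ·
  (2,5): δ = 3.53°  ✓
  (2,6): δ = 31.38°  ✓
  (3,4): δ = 113.34°  ·
  (3,5): δ = 33.03°  ✓
  (3,6): δ = 1.89°  ✓
  (4,5): δ = 99.70°  ·
  (4,6): δ = 64.78°  ·
  (5,6): δ = 145.08°  ·
antipodal pairs: 7

count = 7; pairs: (0,3), (0,4), (1,4), (2,5), (2,6), (3,5), (3,6)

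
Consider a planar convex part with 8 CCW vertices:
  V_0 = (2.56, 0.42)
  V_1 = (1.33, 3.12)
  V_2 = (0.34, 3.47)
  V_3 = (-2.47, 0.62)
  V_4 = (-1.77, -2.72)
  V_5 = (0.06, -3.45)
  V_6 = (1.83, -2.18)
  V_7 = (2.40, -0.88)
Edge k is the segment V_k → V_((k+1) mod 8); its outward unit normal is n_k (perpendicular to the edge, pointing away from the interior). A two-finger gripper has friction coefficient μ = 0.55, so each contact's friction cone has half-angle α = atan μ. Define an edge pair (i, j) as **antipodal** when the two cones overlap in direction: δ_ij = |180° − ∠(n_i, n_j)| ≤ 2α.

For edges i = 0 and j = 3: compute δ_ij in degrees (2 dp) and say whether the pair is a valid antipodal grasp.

δ = 12.66°, valid

α = atan 0.55 = 28.81°;  2α = 57.62°
edge 0: e_0 = (-1.23, +2.70);  n_0 = (+0.9100, +0.4146)
edge 3: e_3 = (+0.70, -3.34);  n_3 = (-0.9787, -0.2051)
∠(n_0, n_3) = 167.34°
δ = |180° − 167.34°| = 12.66°
12.66° ≤ 2α = 57.62°  →  valid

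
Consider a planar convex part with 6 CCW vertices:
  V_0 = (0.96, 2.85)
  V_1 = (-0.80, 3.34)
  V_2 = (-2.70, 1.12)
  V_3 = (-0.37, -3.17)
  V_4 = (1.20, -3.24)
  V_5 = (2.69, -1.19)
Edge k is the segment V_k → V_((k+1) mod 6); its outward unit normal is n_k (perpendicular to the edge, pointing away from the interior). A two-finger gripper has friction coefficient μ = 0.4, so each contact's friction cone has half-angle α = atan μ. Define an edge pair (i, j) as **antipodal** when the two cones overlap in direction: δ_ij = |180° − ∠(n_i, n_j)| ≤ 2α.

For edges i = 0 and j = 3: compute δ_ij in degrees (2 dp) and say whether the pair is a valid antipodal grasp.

α = atan 0.4 = 21.80°;  2α = 43.60°
edge 0: e_0 = (-1.76, +0.49);  n_0 = (+0.2682, +0.9634)
edge 3: e_3 = (+1.57, -0.07);  n_3 = (-0.0445, -0.9990)
∠(n_0, n_3) = 167.00°
δ = |180° − 167.00°| = 13.00°
13.00° ≤ 2α = 43.60°  →  valid

δ = 13.00°, valid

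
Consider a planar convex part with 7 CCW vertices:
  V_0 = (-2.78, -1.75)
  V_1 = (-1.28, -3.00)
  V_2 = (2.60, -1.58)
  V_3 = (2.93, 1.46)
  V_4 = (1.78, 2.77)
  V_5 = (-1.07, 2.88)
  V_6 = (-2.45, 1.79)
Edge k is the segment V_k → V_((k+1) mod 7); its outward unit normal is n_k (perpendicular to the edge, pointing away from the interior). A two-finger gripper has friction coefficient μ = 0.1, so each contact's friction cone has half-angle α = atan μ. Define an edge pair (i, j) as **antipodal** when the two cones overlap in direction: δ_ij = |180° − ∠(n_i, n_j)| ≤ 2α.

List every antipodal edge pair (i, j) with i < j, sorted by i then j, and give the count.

count = 2; pairs: (0,3), (2,6)

α = atan 0.1 = 5.71°;  2α = 11.42°
n_0 = (-0.6402, -0.7682)
n_1 = (+0.3437, -0.9391)
n_2 = (+0.9942, -0.1079)
n_3 = (+0.7515, +0.6597)
n_4 = (+0.0386, +0.9993)
n_5 = (-0.6198, +0.7847)
n_6 = (-0.9957, +0.0928)
  (0,1): δ = 120.09°  ·
  (0,2): δ = 56.39°  ·
  (0,3): δ = 8.92°  ✓
  (0,4): δ = 37.60°  ·
  (0,5): δ = 78.11°  ·
  (0,6): δ = 124.48°  ·
  (1,2): δ = 116.30°  ·
  (1,3): δ = 68.82°  ·
  (1,4): δ = 22.31°  ·
  (1,5): δ = 18.20°  ·
  (1,6): δ = 64.57°  ·
  (2,3): δ = 132.53°  ·
  (2,4): δ = 86.01°  ·
  (2,5): δ = 45.50°  ·
  (2,6): δ = 0.87°  ✓
  (3,4): δ = 133.49°  ·
  (3,5): δ = 92.98°  ·
  (3,6): δ = 46.60°  ·
  (4,5): δ = 139.49°  ·
  (4,6): δ = 93.12°  ·
  (5,6): δ = 133.63°  ·
antipodal pairs: 2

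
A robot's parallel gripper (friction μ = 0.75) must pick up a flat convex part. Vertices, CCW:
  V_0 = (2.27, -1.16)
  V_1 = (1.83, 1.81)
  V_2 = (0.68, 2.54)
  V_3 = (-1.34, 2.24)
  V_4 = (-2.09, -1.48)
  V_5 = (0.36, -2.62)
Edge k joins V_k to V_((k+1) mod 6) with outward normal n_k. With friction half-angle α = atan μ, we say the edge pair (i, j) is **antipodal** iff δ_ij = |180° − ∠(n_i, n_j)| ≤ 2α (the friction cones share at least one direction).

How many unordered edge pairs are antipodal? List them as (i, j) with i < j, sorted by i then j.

count = 8; pairs: (0,3), (0,4), (1,3), (1,4), (1,5), (2,4), (2,5), (3,5)

α = atan 0.75 = 36.87°;  2α = 73.74°
n_0 = (+0.9892, +0.1465)
n_1 = (+0.5359, +0.8443)
n_2 = (-0.1469, +0.9892)
n_3 = (-0.9803, +0.1976)
n_4 = (-0.4219, -0.9067)
n_5 = (+0.6073, -0.7945)
  (0,1): δ = 130.83°  ·
  (0,2): δ = 89.98°  ·
  (0,3): δ = 19.83°  ✓
  (0,4): δ = 56.62°  ✓
  (0,5): δ = 118.97°  ·
  (1,2): δ = 139.15°  ·
  (1,3): δ = 68.99°  ✓
  (1,4): δ = 7.45°  ✓
  (1,5): δ = 69.80°  ✓
  (2,3): δ = 109.85°  ·
  (2,4): δ = 33.40°  ✓
  (2,5): δ = 28.95°  ✓
  (3,4): δ = 103.55°  ·
  (3,5): δ = 41.21°  ✓
  (4,5): δ = 117.65°  ·
antipodal pairs: 8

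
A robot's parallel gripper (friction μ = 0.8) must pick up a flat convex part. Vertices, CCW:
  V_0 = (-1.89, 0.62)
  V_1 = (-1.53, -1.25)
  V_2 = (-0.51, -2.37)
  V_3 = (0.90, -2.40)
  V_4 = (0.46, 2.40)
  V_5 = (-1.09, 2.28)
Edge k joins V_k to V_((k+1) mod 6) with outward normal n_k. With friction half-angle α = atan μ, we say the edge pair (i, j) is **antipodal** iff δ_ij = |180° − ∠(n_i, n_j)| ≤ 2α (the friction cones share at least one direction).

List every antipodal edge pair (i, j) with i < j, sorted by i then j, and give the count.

count = 6; pairs: (0,3), (1,3), (1,4), (2,4), (2,5), (3,5)

α = atan 0.8 = 38.66°;  2α = 77.32°
n_0 = (-0.9820, -0.1890)
n_1 = (-0.7393, -0.6733)
n_2 = (-0.0213, -0.9998)
n_3 = (+0.9958, +0.0913)
n_4 = (-0.0772, +0.9970)
n_5 = (-0.9008, +0.4341)
  (0,1): δ = 148.57°  ·
  (0,2): δ = 102.12°  ·
  (0,3): δ = 5.66°  ✓
  (0,4): δ = 83.53°  ·
  (0,5): δ = 143.37°  ·
  (1,2): δ = 133.54°  ·
  (1,3): δ = 37.09°  ✓
  (1,4): δ = 52.10°  ✓
  (1,5): δ = 111.94°  ·
  (2,3): δ = 83.54°  ·
  (2,4): δ = 5.65°  ✓
  (2,5): δ = 65.49°  ✓
  (3,4): δ = 90.81°  ·
  (3,5): δ = 30.97°  ✓
  (4,5): δ = 120.16°  ·
antipodal pairs: 6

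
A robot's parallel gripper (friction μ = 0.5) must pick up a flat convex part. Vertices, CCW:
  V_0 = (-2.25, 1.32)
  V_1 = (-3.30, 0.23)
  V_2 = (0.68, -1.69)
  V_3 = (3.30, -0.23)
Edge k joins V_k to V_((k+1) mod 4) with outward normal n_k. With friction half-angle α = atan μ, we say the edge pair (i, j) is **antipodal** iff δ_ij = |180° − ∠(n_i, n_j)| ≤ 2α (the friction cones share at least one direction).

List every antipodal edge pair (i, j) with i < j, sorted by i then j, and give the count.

α = atan 0.5 = 26.57°;  2α = 53.13°
n_0 = (-0.7202, +0.6938)
n_1 = (-0.4345, -0.9007)
n_2 = (+0.4868, -0.8735)
n_3 = (+0.2690, +0.9631)
  (0,1): δ = 71.82°  ·
  (0,2): δ = 16.94°  ✓
  (0,3): δ = 118.33°  ·
  (1,2): δ = 125.12°  ·
  (1,3): δ = 10.15°  ✓
  (2,3): δ = 44.73°  ✓
antipodal pairs: 3

count = 3; pairs: (0,2), (1,3), (2,3)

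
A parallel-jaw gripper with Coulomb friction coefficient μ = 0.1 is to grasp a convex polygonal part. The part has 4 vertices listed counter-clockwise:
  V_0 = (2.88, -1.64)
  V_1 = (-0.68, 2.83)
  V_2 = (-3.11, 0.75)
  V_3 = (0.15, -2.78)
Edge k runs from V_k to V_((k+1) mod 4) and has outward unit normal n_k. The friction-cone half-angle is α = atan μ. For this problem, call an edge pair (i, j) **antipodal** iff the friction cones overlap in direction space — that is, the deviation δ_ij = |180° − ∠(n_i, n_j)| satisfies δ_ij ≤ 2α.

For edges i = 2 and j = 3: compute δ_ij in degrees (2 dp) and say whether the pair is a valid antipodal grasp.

δ = 110.06°, invalid

α = atan 0.1 = 5.71°;  2α = 11.42°
edge 2: e_2 = (+3.26, -3.53);  n_2 = (-0.7346, -0.6785)
edge 3: e_3 = (+2.73, +1.14);  n_3 = (+0.3853, -0.9228)
∠(n_2, n_3) = 69.94°
δ = |180° − 69.94°| = 110.06°
110.06° > 2α = 11.42°  →  invalid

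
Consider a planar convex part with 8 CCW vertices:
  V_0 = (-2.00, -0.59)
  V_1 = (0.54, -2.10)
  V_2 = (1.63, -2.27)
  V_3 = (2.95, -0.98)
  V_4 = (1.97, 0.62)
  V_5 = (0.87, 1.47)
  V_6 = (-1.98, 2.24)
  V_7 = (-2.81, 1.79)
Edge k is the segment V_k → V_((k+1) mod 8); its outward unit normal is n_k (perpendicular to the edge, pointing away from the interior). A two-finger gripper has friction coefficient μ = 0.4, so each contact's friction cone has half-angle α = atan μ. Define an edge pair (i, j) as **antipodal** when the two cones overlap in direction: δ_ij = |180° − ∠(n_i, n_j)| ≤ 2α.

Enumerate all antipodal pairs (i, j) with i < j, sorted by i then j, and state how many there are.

α = atan 0.4 = 21.80°;  2α = 43.60°
n_0 = (-0.5110, -0.8596)
n_1 = (-0.1541, -0.9881)
n_2 = (+0.6989, -0.7152)
n_3 = (+0.8528, +0.5223)
n_4 = (+0.6114, +0.7913)
n_5 = (+0.2608, +0.9654)
n_6 = (-0.4766, +0.8791)
n_7 = (-0.9467, -0.3222)
  (0,1): δ = 158.13°  ·
  (0,2): δ = 104.93°  ·
  (0,3): δ = 27.78°  ✓
  (0,4): δ = 6.96°  ✓
  (0,5): δ = 15.61°  ✓
  (0,6): δ = 59.20°  ·
  (0,7): δ = 139.53°  ·
  (1,2): δ = 126.79°  ·
  (1,3): δ = 49.65°  ·
  (1,4): δ = 28.83°  ✓
  (1,5): δ = 6.25°  ✓
  (1,6): δ = 37.33°  ✓
  (1,7): δ = 117.66°  ·
  (2,3): δ = 102.85°  ·
  (2,4): δ = 82.04°  ·
  (2,5): δ = 59.46°  ·
  (2,6): δ = 15.88°  ✓
  (2,7): δ = 64.45°  ·
  (3,4): δ = 159.18°  ·
  (3,5): δ = 136.61°  ·
  (3,6): δ = 93.02°  ·
  (3,7): δ = 12.69°  ✓
  (4,5): δ = 157.42°  ·
  (4,6): δ = 113.84°  ·
  (4,7): δ = 33.51°  ✓
  (5,6): δ = 136.42°  ·
  (5,7): δ = 56.09°  ·
  (6,7): δ = 99.67°  ·
antipodal pairs: 9

count = 9; pairs: (0,3), (0,4), (0,5), (1,4), (1,5), (1,6), (2,6), (3,7), (4,7)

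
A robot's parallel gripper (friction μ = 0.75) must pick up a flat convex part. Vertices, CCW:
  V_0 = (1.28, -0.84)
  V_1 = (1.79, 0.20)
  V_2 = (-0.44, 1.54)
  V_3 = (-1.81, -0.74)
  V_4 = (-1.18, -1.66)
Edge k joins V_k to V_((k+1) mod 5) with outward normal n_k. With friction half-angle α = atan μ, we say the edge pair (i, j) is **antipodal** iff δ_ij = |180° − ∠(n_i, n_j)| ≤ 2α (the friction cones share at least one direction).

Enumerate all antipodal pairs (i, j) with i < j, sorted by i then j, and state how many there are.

count = 5; pairs: (0,2), (0,3), (1,3), (1,4), (2,4)

α = atan 0.75 = 36.87°;  2α = 73.74°
n_0 = (+0.8979, -0.4403)
n_1 = (+0.5151, +0.8572)
n_2 = (-0.8572, +0.5150)
n_3 = (-0.8251, -0.5650)
n_4 = (+0.3162, -0.9487)
  (0,1): δ = 94.88°  ·
  (0,2): δ = 4.88°  ✓
  (0,3): δ = 60.53°  ✓
  (0,4): δ = 134.56°  ·
  (1,2): δ = 90.00°  ·
  (1,3): δ = 24.60°  ✓
  (1,4): δ = 49.44°  ✓
  (2,3): δ = 114.60°  ·
  (2,4): δ = 40.56°  ✓
  (3,4): δ = 105.97°  ·
antipodal pairs: 5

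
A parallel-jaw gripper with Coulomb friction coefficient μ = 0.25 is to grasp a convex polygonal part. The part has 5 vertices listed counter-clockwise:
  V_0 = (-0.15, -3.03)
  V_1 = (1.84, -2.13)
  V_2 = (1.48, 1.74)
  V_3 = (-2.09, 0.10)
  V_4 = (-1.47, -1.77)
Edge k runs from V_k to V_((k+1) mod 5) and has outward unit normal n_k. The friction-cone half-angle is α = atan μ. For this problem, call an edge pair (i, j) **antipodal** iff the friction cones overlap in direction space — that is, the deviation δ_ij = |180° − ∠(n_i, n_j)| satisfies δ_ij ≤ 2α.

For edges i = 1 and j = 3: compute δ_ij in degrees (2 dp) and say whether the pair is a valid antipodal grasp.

α = atan 0.25 = 14.04°;  2α = 28.07°
edge 1: e_1 = (-0.36, +3.87);  n_1 = (+0.9957, +0.0926)
edge 3: e_3 = (+0.62, -1.87);  n_3 = (-0.9492, -0.3147)
∠(n_1, n_3) = 166.97°
δ = |180° − 166.97°| = 13.03°
13.03° ≤ 2α = 28.07°  →  valid

δ = 13.03°, valid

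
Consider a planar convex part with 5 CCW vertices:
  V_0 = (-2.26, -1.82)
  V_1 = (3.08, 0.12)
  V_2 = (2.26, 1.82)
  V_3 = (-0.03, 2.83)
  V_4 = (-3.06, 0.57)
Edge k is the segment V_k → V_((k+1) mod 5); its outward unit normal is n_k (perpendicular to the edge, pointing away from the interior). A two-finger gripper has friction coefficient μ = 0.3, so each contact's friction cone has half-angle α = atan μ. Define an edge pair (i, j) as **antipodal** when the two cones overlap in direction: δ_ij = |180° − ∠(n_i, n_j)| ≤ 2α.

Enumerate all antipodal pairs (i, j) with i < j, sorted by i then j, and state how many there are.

α = atan 0.3 = 16.70°;  2α = 33.40°
n_0 = (+0.3415, -0.9399)
n_1 = (+0.9007, +0.4345)
n_2 = (+0.4035, +0.9150)
n_3 = (-0.5979, +0.8016)
n_4 = (-0.9483, -0.3174)
  (0,1): δ = 84.22°  ·
  (0,2): δ = 43.77°  ·
  (0,3): δ = 16.75°  ✓
  (0,4): δ = 88.54°  ·
  (1,2): δ = 139.55°  ·
  (1,3): δ = 79.03°  ·
  (1,4): δ = 7.24°  ✓
  (2,3): δ = 119.48°  ·
  (2,4): δ = 47.69°  ·
  (3,4): δ = 108.21°  ·
antipodal pairs: 2

count = 2; pairs: (0,3), (1,4)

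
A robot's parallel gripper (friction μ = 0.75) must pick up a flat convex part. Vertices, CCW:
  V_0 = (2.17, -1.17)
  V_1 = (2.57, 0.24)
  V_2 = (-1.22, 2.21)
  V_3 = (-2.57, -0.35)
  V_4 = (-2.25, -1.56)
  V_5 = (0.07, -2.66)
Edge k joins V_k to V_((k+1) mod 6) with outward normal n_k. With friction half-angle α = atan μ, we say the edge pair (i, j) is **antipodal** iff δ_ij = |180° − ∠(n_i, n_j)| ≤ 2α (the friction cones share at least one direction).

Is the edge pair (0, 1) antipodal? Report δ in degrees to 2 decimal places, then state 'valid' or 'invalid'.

δ = 101.63°, invalid

α = atan 0.75 = 36.87°;  2α = 73.74°
edge 0: e_0 = (+0.40, +1.41);  n_0 = (+0.9620, -0.2729)
edge 1: e_1 = (-3.79, +1.97);  n_1 = (+0.4612, +0.8873)
∠(n_0, n_1) = 78.37°
δ = |180° − 78.37°| = 101.63°
101.63° > 2α = 73.74°  →  invalid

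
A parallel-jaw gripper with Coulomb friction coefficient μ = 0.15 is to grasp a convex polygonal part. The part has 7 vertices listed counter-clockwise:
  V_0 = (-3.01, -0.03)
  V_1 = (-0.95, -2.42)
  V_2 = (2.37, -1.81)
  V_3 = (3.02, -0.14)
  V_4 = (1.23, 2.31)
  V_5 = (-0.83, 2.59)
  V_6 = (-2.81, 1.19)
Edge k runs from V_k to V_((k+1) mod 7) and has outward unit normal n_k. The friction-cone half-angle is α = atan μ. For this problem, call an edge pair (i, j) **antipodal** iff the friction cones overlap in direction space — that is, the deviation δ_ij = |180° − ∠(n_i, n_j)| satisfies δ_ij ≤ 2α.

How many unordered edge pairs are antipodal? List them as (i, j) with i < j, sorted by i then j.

α = atan 0.15 = 8.53°;  2α = 17.06°
n_0 = (-0.7575, -0.6529)
n_1 = (+0.1807, -0.9835)
n_2 = (+0.9319, -0.3627)
n_3 = (+0.8075, +0.5899)
n_4 = (+0.1347, +0.9909)
n_5 = (-0.5773, +0.8165)
n_6 = (-0.9868, +0.1618)
  (0,1): δ = 120.35°  ·
  (0,2): δ = 62.03°  ·
  (0,3): δ = 4.61°  ✓
  (0,4): δ = 41.50°  ·
  (0,5): δ = 84.50°  ·
  (0,6): δ = 129.93°  ·
  (1,2): δ = 121.68°  ·
  (1,3): δ = 64.26°  ·
  (1,4): δ = 18.15°  ·
  (1,5): δ = 24.85°  ·
  (1,6): δ = 70.28°  ·
  (2,3): δ = 122.58°  ·
  (2,4): δ = 76.47°  ·
  (2,5): δ = 33.47°  ·
  (2,6): δ = 11.96°  ✓
  (3,4): δ = 133.89°  ·
  (3,5): δ = 90.89°  ·
  (3,6): δ = 45.46°  ·
  (4,5): δ = 137.00°  ·
  (4,6): δ = 91.57°  ·
  (5,6): δ = 134.57°  ·
antipodal pairs: 2

count = 2; pairs: (0,3), (2,6)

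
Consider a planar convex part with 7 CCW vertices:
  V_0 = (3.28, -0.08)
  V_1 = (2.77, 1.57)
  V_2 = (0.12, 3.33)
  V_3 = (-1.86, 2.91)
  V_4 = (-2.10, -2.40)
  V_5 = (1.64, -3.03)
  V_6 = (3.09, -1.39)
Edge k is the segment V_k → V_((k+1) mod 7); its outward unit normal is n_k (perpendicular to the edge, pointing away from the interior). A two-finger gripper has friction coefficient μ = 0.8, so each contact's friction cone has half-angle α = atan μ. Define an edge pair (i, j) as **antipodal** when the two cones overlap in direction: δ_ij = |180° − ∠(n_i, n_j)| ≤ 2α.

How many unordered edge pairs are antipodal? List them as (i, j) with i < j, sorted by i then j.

α = atan 0.8 = 38.66°;  2α = 77.32°
n_0 = (+0.9554, +0.2953)
n_1 = (+0.5532, +0.8330)
n_2 = (-0.2075, +0.9782)
n_3 = (-0.9990, +0.0452)
n_4 = (-0.1661, -0.9861)
n_5 = (+0.7492, -0.6624)
n_6 = (+0.9896, -0.1435)
  (0,1): δ = 140.77°  ·
  (0,2): δ = 95.20°  ·
  (0,3): δ = 19.76°  ✓
  (0,4): δ = 63.26°  ✓
  (0,5): δ = 121.34°  ·
  (0,6): δ = 154.57°  ·
  (1,2): δ = 134.43°  ·
  (1,3): δ = 59.00°  ✓
  (1,4): δ = 24.03°  ✓
  (1,5): δ = 82.11°  ·
  (1,6): δ = 115.34°  ·
  (2,3): δ = 104.56°  ·
  (2,4): δ = 21.54°  ✓
  (2,5): δ = 36.54°  ✓
  (2,6): δ = 69.77°  ✓
  (3,4): δ = 96.97°  ·
  (3,5): δ = 38.89°  ✓
  (3,6): δ = 5.66°  ✓
  (4,5): δ = 121.92°  ·
  (4,6): δ = 88.69°  ·
  (5,6): δ = 146.77°  ·
antipodal pairs: 9

count = 9; pairs: (0,3), (0,4), (1,3), (1,4), (2,4), (2,5), (2,6), (3,5), (3,6)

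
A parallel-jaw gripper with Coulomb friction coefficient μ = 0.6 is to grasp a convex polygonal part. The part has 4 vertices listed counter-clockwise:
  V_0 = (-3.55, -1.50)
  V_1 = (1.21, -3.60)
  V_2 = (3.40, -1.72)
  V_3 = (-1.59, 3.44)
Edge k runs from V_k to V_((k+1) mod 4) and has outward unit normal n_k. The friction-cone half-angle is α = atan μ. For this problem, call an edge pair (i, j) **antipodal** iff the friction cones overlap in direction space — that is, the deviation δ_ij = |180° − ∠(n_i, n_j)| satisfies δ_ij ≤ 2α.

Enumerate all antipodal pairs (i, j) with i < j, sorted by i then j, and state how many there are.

α = atan 0.6 = 30.96°;  2α = 61.93°
n_0 = (-0.4036, -0.9149)
n_1 = (+0.6514, -0.7588)
n_2 = (+0.7188, +0.6952)
n_3 = (-0.9295, +0.3688)
  (0,1): δ = 115.55°  ·
  (0,2): δ = 22.15°  ✓
  (0,3): δ = 92.16°  ·
  (1,2): δ = 86.60°  ·
  (1,3): δ = 27.71°  ✓
  (2,3): δ = 65.68°  ·
antipodal pairs: 2

count = 2; pairs: (0,2), (1,3)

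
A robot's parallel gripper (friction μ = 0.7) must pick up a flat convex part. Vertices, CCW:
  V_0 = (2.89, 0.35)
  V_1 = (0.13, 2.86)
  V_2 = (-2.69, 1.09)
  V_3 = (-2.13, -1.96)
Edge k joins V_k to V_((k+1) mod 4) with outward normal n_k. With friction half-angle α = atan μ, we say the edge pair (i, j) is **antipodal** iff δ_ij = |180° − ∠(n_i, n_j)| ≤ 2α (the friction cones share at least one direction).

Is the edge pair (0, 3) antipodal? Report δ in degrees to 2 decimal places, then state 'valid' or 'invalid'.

α = atan 0.7 = 34.99°;  2α = 69.98°
edge 0: e_0 = (-2.76, +2.51);  n_0 = (+0.6728, +0.7398)
edge 3: e_3 = (+5.02, +2.31);  n_3 = (+0.4180, -0.9084)
∠(n_0, n_3) = 113.01°
δ = |180° − 113.01°| = 66.99°
66.99° ≤ 2α = 69.98°  →  valid

δ = 66.99°, valid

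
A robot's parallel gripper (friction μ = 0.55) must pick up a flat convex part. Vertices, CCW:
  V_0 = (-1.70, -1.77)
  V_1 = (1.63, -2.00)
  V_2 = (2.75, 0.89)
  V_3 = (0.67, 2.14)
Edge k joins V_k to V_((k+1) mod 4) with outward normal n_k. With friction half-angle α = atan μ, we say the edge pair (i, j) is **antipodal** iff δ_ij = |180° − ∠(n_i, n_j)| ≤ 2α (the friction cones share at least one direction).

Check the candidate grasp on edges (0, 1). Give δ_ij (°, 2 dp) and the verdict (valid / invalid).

δ = 107.23°, invalid

α = atan 0.55 = 28.81°;  2α = 57.62°
edge 0: e_0 = (+3.33, -0.23);  n_0 = (-0.0689, -0.9976)
edge 1: e_1 = (+1.12, +2.89);  n_1 = (+0.9324, -0.3614)
∠(n_0, n_1) = 72.77°
δ = |180° − 72.77°| = 107.23°
107.23° > 2α = 57.62°  →  invalid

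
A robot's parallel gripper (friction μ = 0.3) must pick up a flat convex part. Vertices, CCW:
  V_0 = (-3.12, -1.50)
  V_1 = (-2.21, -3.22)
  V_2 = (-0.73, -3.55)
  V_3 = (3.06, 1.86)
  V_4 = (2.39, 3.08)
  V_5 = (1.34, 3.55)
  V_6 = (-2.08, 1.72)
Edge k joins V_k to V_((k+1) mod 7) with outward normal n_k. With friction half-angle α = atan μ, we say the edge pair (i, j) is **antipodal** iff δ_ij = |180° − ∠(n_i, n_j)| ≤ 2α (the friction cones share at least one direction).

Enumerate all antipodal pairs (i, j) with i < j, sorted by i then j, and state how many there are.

α = atan 0.3 = 16.70°;  2α = 33.40°
n_0 = (-0.8839, -0.4677)
n_1 = (-0.2176, -0.9760)
n_2 = (+0.8190, -0.5738)
n_3 = (+0.8765, +0.4814)
n_4 = (+0.4086, +0.9127)
n_5 = (-0.4718, +0.8817)
n_6 = (-0.9516, +0.3073)
  (0,1): δ = 130.45°  ·
  (0,2): δ = 62.90°  ·
  (0,3): δ = 0.89°  ✓
  (0,4): δ = 38.00°  ·
  (0,5): δ = 90.27°  ·
  (0,6): δ = 134.22°  ·
  (1,2): δ = 112.44°  ·
  (1,3): δ = 48.66°  ·
  (1,4): δ = 11.54°  ✓
  (1,5): δ = 40.72°  ·
  (1,6): δ = 84.67°  ·
  (2,3): δ = 116.21°  ·
  (2,4): δ = 79.10°  ·
  (2,5): δ = 26.84°  ✓
  (2,6): δ = 17.11°  ✓
  (3,4): δ = 142.89°  ·
  (3,5): δ = 90.62°  ·
  (3,6): δ = 46.67°  ·
  (4,5): δ = 127.74°  ·
  (4,6): δ = 83.79°  ·
  (5,6): δ = 136.05°  ·
antipodal pairs: 4

count = 4; pairs: (0,3), (1,4), (2,5), (2,6)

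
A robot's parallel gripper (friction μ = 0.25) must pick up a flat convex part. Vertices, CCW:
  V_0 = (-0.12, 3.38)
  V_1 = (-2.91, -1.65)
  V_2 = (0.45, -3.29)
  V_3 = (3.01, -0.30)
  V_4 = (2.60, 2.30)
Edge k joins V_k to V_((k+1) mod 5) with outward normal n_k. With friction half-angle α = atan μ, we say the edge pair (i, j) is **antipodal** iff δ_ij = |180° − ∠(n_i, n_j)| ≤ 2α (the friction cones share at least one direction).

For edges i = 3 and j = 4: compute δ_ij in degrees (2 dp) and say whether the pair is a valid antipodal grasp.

δ = 120.62°, invalid

α = atan 0.25 = 14.04°;  2α = 28.07°
edge 3: e_3 = (-0.41, +2.60);  n_3 = (+0.9878, +0.1558)
edge 4: e_4 = (-2.72, +1.08);  n_4 = (+0.3690, +0.9294)
∠(n_3, n_4) = 59.38°
δ = |180° − 59.38°| = 120.62°
120.62° > 2α = 28.07°  →  invalid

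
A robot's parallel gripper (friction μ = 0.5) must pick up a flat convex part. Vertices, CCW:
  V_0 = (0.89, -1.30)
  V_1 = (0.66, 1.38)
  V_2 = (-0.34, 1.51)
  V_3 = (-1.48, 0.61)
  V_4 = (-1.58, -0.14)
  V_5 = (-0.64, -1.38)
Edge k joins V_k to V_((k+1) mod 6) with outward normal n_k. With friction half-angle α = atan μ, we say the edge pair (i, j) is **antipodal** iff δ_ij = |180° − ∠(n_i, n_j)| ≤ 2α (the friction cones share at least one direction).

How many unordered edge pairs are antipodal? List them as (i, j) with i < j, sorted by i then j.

α = atan 0.5 = 26.57°;  2α = 53.13°
n_0 = (+0.9963, +0.0855)
n_1 = (+0.1289, +0.9917)
n_2 = (-0.6196, +0.7849)
n_3 = (-0.9912, +0.1322)
n_4 = (-0.7969, -0.6041)
n_5 = (+0.0522, -0.9986)
  (0,1): δ = 102.31°  ·
  (0,2): δ = 56.61°  ·
  (0,3): δ = 12.50°  ✓
  (0,4): δ = 32.26°  ✓
  (0,5): δ = 88.09°  ·
  (1,2): δ = 134.30°  ·
  (1,3): δ = 90.19°  ·
  (1,4): δ = 45.43°  ✓
  (1,5): δ = 10.40°  ✓
  (2,3): δ = 135.88°  ·
  (2,4): δ = 91.13°  ·
  (2,5): δ = 35.30°  ✓
  (3,4): δ = 135.24°  ·
  (3,5): δ = 79.41°  ·
  (4,5): δ = 124.17°  ·
antipodal pairs: 5

count = 5; pairs: (0,3), (0,4), (1,4), (1,5), (2,5)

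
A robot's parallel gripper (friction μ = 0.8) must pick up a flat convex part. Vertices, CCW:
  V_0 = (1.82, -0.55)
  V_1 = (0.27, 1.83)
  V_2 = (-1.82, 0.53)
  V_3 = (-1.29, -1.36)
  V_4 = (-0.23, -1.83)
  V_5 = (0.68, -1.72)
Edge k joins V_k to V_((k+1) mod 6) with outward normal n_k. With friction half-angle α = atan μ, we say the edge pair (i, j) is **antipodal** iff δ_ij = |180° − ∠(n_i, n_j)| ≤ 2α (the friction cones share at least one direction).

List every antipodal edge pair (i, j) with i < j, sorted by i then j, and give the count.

count = 7; pairs: (0,2), (0,3), (0,4), (1,3), (1,4), (1,5), (2,5)

α = atan 0.8 = 38.66°;  2α = 77.32°
n_0 = (+0.8380, +0.5457)
n_1 = (-0.5282, +0.8491)
n_2 = (-0.9629, -0.2700)
n_3 = (-0.4053, -0.9142)
n_4 = (+0.1200, -0.9928)
n_5 = (+0.7162, -0.6979)
  (0,1): δ = 91.19°  ·
  (0,2): δ = 17.41°  ✓
  (0,3): δ = 33.01°  ✓
  (0,4): δ = 63.82°  ✓
  (0,5): δ = 102.67°  ·
  (1,2): δ = 106.22°  ·
  (1,3): δ = 55.79°  ✓
  (1,4): δ = 24.99°  ✓
  (1,5): δ = 13.86°  ✓
  (2,3): δ = 129.58°  ·
  (2,4): δ = 98.77°  ·
  (2,5): δ = 59.92°  ✓
  (3,4): δ = 149.20°  ·
  (3,5): δ = 110.34°  ·
  (4,5): δ = 141.15°  ·
antipodal pairs: 7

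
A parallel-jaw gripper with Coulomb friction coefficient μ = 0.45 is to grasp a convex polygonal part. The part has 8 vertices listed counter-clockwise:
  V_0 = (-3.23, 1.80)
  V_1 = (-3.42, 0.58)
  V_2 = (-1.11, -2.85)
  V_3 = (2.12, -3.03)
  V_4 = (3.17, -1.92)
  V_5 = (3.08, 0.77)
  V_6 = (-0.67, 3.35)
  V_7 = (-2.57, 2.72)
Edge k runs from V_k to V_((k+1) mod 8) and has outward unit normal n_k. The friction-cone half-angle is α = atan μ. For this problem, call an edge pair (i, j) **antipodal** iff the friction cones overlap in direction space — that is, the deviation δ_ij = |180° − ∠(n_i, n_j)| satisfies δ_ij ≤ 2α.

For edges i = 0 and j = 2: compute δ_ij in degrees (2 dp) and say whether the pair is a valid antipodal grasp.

δ = 84.34°, invalid

α = atan 0.45 = 24.23°;  2α = 48.46°
edge 0: e_0 = (-0.19, -1.22);  n_0 = (-0.9881, +0.1539)
edge 2: e_2 = (+3.23, -0.18);  n_2 = (-0.0556, -0.9985)
∠(n_0, n_2) = 95.66°
δ = |180° − 95.66°| = 84.34°
84.34° > 2α = 48.46°  →  invalid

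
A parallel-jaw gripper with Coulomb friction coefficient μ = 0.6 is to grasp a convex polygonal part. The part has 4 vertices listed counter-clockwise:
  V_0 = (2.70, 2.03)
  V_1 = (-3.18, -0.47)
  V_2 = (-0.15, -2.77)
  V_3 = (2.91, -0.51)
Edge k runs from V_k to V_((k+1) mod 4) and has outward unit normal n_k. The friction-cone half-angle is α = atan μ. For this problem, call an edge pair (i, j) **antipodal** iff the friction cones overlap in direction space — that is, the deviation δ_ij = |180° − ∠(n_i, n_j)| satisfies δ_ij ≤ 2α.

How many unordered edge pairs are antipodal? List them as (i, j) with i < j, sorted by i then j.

count = 3; pairs: (0,1), (0,2), (1,3)

α = atan 0.6 = 30.96°;  2α = 61.93°
n_0 = (-0.3913, +0.9203)
n_1 = (-0.6046, -0.7965)
n_2 = (+0.5941, -0.8044)
n_3 = (+0.9966, +0.0824)
  (0,1): δ = 60.24°  ✓
  (0,2): δ = 13.41°  ✓
  (0,3): δ = 71.69°  ·
  (1,2): δ = 106.35°  ·
  (1,3): δ = 48.07°  ✓
  (2,3): δ = 121.72°  ·
antipodal pairs: 3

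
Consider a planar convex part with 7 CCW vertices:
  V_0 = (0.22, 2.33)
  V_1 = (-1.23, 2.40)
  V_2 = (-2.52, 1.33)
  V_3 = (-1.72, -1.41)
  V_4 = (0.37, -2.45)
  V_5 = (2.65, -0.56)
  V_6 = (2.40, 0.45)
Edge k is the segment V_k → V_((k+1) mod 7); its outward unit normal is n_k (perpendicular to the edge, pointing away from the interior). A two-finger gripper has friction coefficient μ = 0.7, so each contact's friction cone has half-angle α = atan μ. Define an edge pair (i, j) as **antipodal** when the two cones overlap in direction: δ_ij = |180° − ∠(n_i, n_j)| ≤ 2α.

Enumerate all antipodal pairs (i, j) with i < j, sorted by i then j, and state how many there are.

α = atan 0.7 = 34.99°;  2α = 69.98°
n_0 = (+0.0482, +0.9988)
n_1 = (-0.6384, +0.7697)
n_2 = (-0.9599, -0.2803)
n_3 = (-0.4455, -0.8953)
n_4 = (+0.6382, -0.7699)
n_5 = (+0.9707, +0.2403)
n_6 = (+0.6531, +0.7573)
  (0,1): δ = 137.56°  ·
  (0,2): δ = 70.96°  ·
  (0,3): δ = 23.69°  ✓
  (0,4): δ = 42.42°  ✓
  (0,5): δ = 106.67°  ·
  (0,6): δ = 141.99°  ·
  (1,2): δ = 113.40°  ·
  (1,3): δ = 66.13°  ✓
  (1,4): δ = 0.02°  ✓
  (1,5): δ = 64.23°  ✓
  (1,6): δ = 99.55°  ·
  (2,3): δ = 132.73°  ·
  (2,4): δ = 66.62°  ✓
  (2,5): δ = 2.37°  ✓
  (2,6): δ = 32.95°  ✓
  (3,4): δ = 113.89°  ·
  (3,5): δ = 49.64°  ✓
  (3,6): δ = 14.32°  ✓
  (4,5): δ = 115.75°  ·
  (4,6): δ = 80.43°  ·
  (5,6): δ = 144.68°  ·
antipodal pairs: 10

count = 10; pairs: (0,3), (0,4), (1,3), (1,4), (1,5), (2,4), (2,5), (2,6), (3,5), (3,6)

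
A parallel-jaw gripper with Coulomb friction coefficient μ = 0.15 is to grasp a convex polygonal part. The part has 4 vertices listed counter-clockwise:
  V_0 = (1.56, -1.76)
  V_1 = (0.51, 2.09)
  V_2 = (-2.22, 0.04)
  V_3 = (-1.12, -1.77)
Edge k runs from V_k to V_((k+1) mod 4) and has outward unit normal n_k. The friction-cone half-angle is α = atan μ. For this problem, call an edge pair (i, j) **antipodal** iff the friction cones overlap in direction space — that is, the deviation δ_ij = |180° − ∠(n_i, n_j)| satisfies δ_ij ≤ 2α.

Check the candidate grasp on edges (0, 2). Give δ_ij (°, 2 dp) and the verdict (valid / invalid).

δ = 16.03°, valid

α = atan 0.15 = 8.53°;  2α = 17.06°
edge 0: e_0 = (-1.05, +3.85);  n_0 = (+0.9648, +0.2631)
edge 2: e_2 = (+1.10, -1.81);  n_2 = (-0.8546, -0.5193)
∠(n_0, n_2) = 163.97°
δ = |180° − 163.97°| = 16.03°
16.03° ≤ 2α = 17.06°  →  valid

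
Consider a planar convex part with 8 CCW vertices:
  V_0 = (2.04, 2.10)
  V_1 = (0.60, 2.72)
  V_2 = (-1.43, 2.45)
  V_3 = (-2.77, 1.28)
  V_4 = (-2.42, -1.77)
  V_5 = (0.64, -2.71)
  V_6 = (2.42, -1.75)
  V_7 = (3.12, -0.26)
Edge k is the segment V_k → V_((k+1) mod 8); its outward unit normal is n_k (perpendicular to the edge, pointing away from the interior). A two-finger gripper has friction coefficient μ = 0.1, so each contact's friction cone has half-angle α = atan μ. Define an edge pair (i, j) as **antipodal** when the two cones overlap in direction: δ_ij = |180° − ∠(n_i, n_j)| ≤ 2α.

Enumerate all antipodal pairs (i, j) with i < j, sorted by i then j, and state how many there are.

α = atan 0.1 = 5.71°;  2α = 11.42°
n_0 = (+0.3955, +0.9185)
n_1 = (-0.1318, +0.9913)
n_2 = (-0.6577, +0.7533)
n_3 = (-0.9935, -0.1140)
n_4 = (-0.2936, -0.9559)
n_5 = (+0.4747, -0.8802)
n_6 = (+0.9051, -0.4252)
n_7 = (+0.9093, +0.4161)
  (0,1): δ = 149.13°  ·
  (0,2): δ = 115.58°  ·
  (0,3): δ = 60.16°  ·
  (0,4): δ = 6.22°  ✓
  (0,5): δ = 51.63°  ·
  (0,6): δ = 88.13°  ·
  (0,7): δ = 137.88°  ·
  (1,2): δ = 146.45°  ·
  (1,3): δ = 91.03°  ·
  (1,4): δ = 24.65°  ·
  (1,5): δ = 20.76°  ·
  (1,6): δ = 57.26°  ·
  (1,7): δ = 107.01°  ·
  (2,3): δ = 124.58°  ·
  (2,4): δ = 58.20°  ·
  (2,5): δ = 12.79°  ·
  (2,6): δ = 23.71°  ·
  (2,7): δ = 73.46°  ·
  (3,4): δ = 113.62°  ·
  (3,5): δ = 68.21°  ·
  (3,6): δ = 31.71°  ·
  (3,7): δ = 18.04°  ·
  (4,5): δ = 134.58°  ·
  (4,6): δ = 98.09°  ·
  (4,7): δ = 48.33°  ·
  (5,6): δ = 143.50°  ·
  (5,7): δ = 93.75°  ·
  (6,7): δ = 130.25°  ·
antipodal pairs: 1

count = 1; pairs: (0,4)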